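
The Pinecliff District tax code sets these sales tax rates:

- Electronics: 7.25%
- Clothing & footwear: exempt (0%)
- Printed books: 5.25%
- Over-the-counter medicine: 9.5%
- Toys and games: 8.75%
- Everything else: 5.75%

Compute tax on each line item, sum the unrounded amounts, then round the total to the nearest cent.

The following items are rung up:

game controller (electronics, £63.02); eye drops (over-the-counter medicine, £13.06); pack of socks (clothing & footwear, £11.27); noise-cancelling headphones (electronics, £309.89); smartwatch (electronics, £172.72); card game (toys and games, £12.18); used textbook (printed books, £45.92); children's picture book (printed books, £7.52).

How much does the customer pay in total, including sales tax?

Game controller £63.02: electronics → 7.25% → £4.56895
Eye drops £13.06: over-the-counter medicine → 9.5% → £1.2407
Pack of socks £11.27: clothing & footwear → 0% → £0.00
Noise-cancelling headphones £309.89: electronics → 7.25% → £22.467025
Smartwatch £172.72: electronics → 7.25% → £12.5222
Card game £12.18: toys and games → 8.75% → £1.06575
Used textbook £45.92: printed books → 5.25% → £2.4108
Children's picture book £7.52: printed books → 5.25% → £0.3948
Subtotal = £635.58; unrounded tax = £44.670225 → £44.67; total due = £680.25

£680.25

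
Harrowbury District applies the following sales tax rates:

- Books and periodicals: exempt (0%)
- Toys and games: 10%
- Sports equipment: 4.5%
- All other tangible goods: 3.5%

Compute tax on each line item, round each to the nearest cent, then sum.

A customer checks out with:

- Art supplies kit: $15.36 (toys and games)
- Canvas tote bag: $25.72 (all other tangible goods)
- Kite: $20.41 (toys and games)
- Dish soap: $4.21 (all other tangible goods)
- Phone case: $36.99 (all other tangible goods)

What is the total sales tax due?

Art supplies kit $15.36: toys and games → 10% → $1.54
Canvas tote bag $25.72: all other tangible goods → 3.5% → $0.90
Kite $20.41: toys and games → 10% → $2.04
Dish soap $4.21: all other tangible goods → 3.5% → $0.15
Phone case $36.99: all other tangible goods → 3.5% → $1.29
Total tax = $1.54 + $0.90 + $2.04 + $0.15 + $1.29 = $5.92

$5.92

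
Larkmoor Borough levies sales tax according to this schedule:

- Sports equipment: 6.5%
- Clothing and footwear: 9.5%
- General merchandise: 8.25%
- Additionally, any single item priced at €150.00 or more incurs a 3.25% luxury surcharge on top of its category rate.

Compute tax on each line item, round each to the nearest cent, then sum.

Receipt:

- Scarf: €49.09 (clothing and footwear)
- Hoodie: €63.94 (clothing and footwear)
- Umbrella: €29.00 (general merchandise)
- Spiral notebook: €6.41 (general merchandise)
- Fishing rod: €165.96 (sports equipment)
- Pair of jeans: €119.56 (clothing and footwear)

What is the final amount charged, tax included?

€475.15

Scarf €49.09: clothing and footwear → 9.5% → €4.66
Hoodie €63.94: clothing and footwear → 9.5% → €6.07
Umbrella €29.00: general merchandise → 8.25% → €2.39
Spiral notebook €6.41: general merchandise → 8.25% → €0.53
Fishing rod €165.96: sports equipment → 6.5% + 3.25% surcharge = 9.75% → €16.18
Pair of jeans €119.56: clothing and footwear → 9.5% → €11.36
Subtotal = €433.96; tax = €41.19; total due = €475.15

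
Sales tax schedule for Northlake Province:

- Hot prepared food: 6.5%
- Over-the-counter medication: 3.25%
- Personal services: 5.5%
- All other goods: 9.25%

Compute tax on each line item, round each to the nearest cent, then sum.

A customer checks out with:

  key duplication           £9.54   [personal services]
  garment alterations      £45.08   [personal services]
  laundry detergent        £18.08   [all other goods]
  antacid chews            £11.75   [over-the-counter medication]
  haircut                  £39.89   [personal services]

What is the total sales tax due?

£7.24

Key duplication £9.54: personal services → 5.5% → £0.52
Garment alterations £45.08: personal services → 5.5% → £2.48
Laundry detergent £18.08: all other goods → 9.25% → £1.67
Antacid chews £11.75: over-the-counter medication → 3.25% → £0.38
Haircut £39.89: personal services → 5.5% → £2.19
Total tax = £0.52 + £2.48 + £1.67 + £0.38 + £2.19 = £7.24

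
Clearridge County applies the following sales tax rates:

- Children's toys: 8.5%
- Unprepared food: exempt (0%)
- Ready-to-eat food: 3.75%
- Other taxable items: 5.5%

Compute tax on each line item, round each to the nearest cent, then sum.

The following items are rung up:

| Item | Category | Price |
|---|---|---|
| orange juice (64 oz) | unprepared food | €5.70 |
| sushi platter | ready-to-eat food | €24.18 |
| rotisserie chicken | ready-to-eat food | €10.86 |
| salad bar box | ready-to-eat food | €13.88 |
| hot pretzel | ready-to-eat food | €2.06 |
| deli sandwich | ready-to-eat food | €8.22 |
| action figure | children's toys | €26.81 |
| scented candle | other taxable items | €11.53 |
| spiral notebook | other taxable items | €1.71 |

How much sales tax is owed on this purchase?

Orange juice (64 oz) €5.70: unprepared food → 0% → €0.00
Sushi platter €24.18: ready-to-eat food → 3.75% → €0.91
Rotisserie chicken €10.86: ready-to-eat food → 3.75% → €0.41
Salad bar box €13.88: ready-to-eat food → 3.75% → €0.52
Hot pretzel €2.06: ready-to-eat food → 3.75% → €0.08
Deli sandwich €8.22: ready-to-eat food → 3.75% → €0.31
Action figure €26.81: children's toys → 8.5% → €2.28
Scented candle €11.53: other taxable items → 5.5% → €0.63
Spiral notebook €1.71: other taxable items → 5.5% → €0.09
Total tax = €0.91 + €0.41 + €0.52 + €0.08 + €0.31 + €2.28 + €0.63 + €0.09 = €5.23

€5.23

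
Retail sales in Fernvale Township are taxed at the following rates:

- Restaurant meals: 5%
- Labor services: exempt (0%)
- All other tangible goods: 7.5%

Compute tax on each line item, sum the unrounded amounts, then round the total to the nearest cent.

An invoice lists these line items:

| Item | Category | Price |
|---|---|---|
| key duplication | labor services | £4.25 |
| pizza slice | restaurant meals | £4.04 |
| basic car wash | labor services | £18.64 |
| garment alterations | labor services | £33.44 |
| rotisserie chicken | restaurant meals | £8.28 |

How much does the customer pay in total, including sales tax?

£69.27

Key duplication £4.25: labor services → 0% → £0.00
Pizza slice £4.04: restaurant meals → 5% → £0.202
Basic car wash £18.64: labor services → 0% → £0.00
Garment alterations £33.44: labor services → 0% → £0.00
Rotisserie chicken £8.28: restaurant meals → 5% → £0.414
Subtotal = £68.65; unrounded tax = £0.616 → £0.62; total due = £69.27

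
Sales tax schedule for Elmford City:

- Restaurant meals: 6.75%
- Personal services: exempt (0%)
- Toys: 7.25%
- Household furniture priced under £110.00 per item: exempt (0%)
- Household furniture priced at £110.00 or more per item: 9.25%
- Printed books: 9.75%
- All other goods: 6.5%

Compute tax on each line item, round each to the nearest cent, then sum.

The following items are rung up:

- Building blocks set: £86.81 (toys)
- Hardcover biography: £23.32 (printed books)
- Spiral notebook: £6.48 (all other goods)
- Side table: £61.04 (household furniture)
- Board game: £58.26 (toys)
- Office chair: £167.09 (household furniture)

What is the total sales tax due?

£28.66

Building blocks set £86.81: toys → 7.25% → £6.29
Hardcover biography £23.32: printed books → 9.75% → £2.27
Spiral notebook £6.48: all other goods → 6.5% → £0.42
Side table £61.04: household furniture, under £110.00 → 0% → £0.00
Board game £58.26: toys → 7.25% → £4.22
Office chair £167.09: household furniture, £110.00 or more → 9.25% → £15.46
Total tax = £6.29 + £2.27 + £0.42 + £4.22 + £15.46 = £28.66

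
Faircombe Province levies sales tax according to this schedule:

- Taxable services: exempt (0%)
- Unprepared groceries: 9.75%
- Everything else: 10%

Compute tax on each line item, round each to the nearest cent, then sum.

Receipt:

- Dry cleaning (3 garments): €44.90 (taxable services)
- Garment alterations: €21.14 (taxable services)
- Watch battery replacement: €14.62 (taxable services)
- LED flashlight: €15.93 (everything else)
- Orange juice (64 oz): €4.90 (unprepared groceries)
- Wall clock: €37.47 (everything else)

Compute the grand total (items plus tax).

Dry cleaning (3 garments) €44.90: taxable services → 0% → €0.00
Garment alterations €21.14: taxable services → 0% → €0.00
Watch battery replacement €14.62: taxable services → 0% → €0.00
LED flashlight €15.93: everything else → 10% → €1.59
Orange juice (64 oz) €4.90: unprepared groceries → 9.75% → €0.48
Wall clock €37.47: everything else → 10% → €3.75
Subtotal = €138.96; tax = €5.82; total due = €144.78

€144.78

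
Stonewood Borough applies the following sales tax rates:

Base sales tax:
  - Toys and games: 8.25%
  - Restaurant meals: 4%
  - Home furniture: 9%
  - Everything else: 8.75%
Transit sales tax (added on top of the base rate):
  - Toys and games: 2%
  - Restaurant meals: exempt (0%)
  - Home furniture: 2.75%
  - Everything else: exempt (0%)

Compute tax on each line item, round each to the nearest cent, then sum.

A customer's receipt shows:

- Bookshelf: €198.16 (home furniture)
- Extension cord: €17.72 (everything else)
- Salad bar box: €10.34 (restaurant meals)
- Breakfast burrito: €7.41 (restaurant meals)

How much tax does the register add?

Bookshelf €198.16: home furniture → 9% + 2.75% transit = 11.75% → €23.28
Extension cord €17.72: everything else → 8.75% + 0% transit = 8.75% → €1.55
Salad bar box €10.34: restaurant meals → 4% + 0% transit = 4% → €0.41
Breakfast burrito €7.41: restaurant meals → 4% + 0% transit = 4% → €0.30
Total tax = €23.28 + €1.55 + €0.41 + €0.30 = €25.54

€25.54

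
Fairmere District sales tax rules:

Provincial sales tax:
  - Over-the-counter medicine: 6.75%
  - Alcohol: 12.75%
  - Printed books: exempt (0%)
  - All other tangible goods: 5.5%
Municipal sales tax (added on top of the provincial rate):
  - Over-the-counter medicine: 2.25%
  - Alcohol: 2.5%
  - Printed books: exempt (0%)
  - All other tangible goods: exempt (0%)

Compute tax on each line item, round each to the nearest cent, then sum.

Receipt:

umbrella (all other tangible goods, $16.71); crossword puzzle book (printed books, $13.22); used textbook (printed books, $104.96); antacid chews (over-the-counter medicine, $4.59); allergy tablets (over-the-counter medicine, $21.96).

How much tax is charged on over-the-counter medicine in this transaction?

$2.39

Antacid chews $4.59: over-the-counter medicine → 6.75% + 2.25% municipal = 9% → $0.41
Allergy tablets $21.96: over-the-counter medicine → 6.75% + 2.25% municipal = 9% → $1.98
Tax on over-the-counter medicine = $0.41 + $1.98 = $2.39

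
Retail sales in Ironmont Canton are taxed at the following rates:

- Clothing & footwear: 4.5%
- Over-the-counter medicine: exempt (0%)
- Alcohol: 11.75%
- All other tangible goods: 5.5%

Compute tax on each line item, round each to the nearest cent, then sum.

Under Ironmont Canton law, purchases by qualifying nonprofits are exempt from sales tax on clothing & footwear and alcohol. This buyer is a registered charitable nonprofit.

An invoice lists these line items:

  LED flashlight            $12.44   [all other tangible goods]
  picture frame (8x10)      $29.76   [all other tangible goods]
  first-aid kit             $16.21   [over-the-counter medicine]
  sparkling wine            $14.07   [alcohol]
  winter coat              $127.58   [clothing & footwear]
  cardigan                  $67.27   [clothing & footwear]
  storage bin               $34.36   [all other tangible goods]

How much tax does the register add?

LED flashlight $12.44: all other tangible goods → 5.5% → $0.68
Picture frame (8x10) $29.76: all other tangible goods → 5.5% → $1.64
First-aid kit $16.21: over-the-counter medicine → 0% → $0.00
Sparkling wine $14.07: alcohol, buyer-exempt → 0% → $0.00
Winter coat $127.58: clothing & footwear, buyer-exempt → 0% → $0.00
Cardigan $67.27: clothing & footwear, buyer-exempt → 0% → $0.00
Storage bin $34.36: all other tangible goods → 5.5% → $1.89
Total tax = $0.68 + $1.64 + $1.89 = $4.21

$4.21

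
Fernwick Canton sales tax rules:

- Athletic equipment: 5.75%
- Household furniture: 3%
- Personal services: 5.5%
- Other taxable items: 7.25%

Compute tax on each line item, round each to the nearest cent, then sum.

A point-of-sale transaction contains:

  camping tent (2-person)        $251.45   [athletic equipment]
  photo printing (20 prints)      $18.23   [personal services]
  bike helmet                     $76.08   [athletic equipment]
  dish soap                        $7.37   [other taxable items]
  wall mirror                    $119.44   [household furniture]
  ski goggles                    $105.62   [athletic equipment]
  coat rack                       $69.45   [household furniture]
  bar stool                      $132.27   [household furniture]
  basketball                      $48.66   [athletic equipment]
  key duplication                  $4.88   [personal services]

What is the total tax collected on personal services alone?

$1.27

Photo printing (20 prints) $18.23: personal services → 5.5% → $1.00
Key duplication $4.88: personal services → 5.5% → $0.27
Tax on personal services = $1.00 + $0.27 = $1.27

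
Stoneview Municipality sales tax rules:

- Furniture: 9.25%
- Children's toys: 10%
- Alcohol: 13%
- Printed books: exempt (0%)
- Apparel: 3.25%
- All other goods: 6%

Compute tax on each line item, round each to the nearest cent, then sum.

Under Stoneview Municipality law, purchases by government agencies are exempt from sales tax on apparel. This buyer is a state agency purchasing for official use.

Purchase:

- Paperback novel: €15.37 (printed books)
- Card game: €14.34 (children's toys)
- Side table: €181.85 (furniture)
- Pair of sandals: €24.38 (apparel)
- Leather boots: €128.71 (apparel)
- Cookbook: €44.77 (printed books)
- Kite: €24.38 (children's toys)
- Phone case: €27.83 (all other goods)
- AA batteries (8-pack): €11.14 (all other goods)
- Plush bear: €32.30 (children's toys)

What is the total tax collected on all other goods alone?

Phone case €27.83: all other goods → 6% → €1.67
AA batteries (8-pack) €11.14: all other goods → 6% → €0.67
Tax on all other goods = €1.67 + €0.67 = €2.34

€2.34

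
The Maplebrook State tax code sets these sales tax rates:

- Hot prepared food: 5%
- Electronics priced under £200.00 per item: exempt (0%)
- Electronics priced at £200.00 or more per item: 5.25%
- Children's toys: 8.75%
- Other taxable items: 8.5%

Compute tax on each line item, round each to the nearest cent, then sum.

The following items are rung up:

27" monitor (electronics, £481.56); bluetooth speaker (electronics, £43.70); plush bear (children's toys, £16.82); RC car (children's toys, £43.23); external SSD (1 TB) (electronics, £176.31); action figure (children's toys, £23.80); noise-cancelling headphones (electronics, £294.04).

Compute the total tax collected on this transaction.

27" monitor £481.56: electronics, £200.00 or more → 5.25% → £25.28
Bluetooth speaker £43.70: electronics, under £200.00 → 0% → £0.00
Plush bear £16.82: children's toys → 8.75% → £1.47
RC car £43.23: children's toys → 8.75% → £3.78
External SSD (1 TB) £176.31: electronics, under £200.00 → 0% → £0.00
Action figure £23.80: children's toys → 8.75% → £2.08
Noise-cancelling headphones £294.04: electronics, £200.00 or more → 5.25% → £15.44
Total tax = £25.28 + £1.47 + £3.78 + £2.08 + £15.44 = £48.05

£48.05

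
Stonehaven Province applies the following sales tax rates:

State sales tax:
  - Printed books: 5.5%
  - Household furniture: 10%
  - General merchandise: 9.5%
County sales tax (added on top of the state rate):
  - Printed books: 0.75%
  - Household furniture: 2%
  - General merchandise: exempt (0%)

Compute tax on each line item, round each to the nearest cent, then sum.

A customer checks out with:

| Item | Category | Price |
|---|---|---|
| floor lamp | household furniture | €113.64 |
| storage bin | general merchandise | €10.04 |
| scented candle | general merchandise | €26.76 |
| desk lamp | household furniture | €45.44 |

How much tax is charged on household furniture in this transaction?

Floor lamp €113.64: household furniture → 10% + 2% county = 12% → €13.64
Desk lamp €45.44: household furniture → 10% + 2% county = 12% → €5.45
Tax on household furniture = €13.64 + €5.45 = €19.09

€19.09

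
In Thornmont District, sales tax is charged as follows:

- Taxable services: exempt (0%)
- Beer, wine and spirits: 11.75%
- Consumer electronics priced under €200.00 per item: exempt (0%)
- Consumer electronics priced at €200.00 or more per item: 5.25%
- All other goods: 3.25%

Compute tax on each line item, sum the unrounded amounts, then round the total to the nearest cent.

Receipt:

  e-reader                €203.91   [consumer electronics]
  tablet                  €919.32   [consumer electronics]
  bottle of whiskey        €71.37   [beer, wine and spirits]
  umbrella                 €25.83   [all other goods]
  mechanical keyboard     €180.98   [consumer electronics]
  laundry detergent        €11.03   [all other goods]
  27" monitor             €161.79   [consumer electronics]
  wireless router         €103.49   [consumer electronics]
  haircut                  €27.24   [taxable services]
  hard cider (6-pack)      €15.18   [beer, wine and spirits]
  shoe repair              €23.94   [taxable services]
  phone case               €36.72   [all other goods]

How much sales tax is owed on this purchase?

€71.53

E-reader €203.91: consumer electronics, €200.00 or more → 5.25% → €10.705275
Tablet €919.32: consumer electronics, €200.00 or more → 5.25% → €48.2643
Bottle of whiskey €71.37: beer, wine and spirits → 11.75% → €8.385975
Umbrella €25.83: all other goods → 3.25% → €0.839475
Mechanical keyboard €180.98: consumer electronics, under €200.00 → 0% → €0.00
Laundry detergent €11.03: all other goods → 3.25% → €0.358475
27" monitor €161.79: consumer electronics, under €200.00 → 0% → €0.00
Wireless router €103.49: consumer electronics, under €200.00 → 0% → €0.00
Haircut €27.24: taxable services → 0% → €0.00
Hard cider (6-pack) €15.18: beer, wine and spirits → 11.75% → €1.78365
Shoe repair €23.94: taxable services → 0% → €0.00
Phone case €36.72: all other goods → 3.25% → €1.1934
Unrounded tax sum = €71.53055 → €71.53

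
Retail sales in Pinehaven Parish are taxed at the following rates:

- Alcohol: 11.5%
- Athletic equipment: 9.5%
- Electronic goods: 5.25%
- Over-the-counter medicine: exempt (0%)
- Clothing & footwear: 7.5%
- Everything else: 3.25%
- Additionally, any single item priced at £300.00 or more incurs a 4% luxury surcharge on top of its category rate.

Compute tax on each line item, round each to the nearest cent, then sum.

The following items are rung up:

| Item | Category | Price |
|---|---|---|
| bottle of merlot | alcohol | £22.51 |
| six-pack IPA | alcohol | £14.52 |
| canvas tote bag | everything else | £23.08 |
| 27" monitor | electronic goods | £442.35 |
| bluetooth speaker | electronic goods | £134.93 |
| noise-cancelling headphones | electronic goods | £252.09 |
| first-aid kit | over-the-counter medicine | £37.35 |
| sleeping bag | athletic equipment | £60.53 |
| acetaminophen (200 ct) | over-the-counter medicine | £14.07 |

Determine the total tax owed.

£71.99

Bottle of merlot £22.51: alcohol → 11.5% → £2.59
Six-pack IPA £14.52: alcohol → 11.5% → £1.67
Canvas tote bag £23.08: everything else → 3.25% → £0.75
27" monitor £442.35: electronic goods → 5.25% + 4% surcharge = 9.25% → £40.92
Bluetooth speaker £134.93: electronic goods → 5.25% → £7.08
Noise-cancelling headphones £252.09: electronic goods → 5.25% → £13.23
First-aid kit £37.35: over-the-counter medicine → 0% → £0.00
Sleeping bag £60.53: athletic equipment → 9.5% → £5.75
Acetaminophen (200 ct) £14.07: over-the-counter medicine → 0% → £0.00
Total tax = £2.59 + £1.67 + £0.75 + £40.92 + £7.08 + £13.23 + £5.75 = £71.99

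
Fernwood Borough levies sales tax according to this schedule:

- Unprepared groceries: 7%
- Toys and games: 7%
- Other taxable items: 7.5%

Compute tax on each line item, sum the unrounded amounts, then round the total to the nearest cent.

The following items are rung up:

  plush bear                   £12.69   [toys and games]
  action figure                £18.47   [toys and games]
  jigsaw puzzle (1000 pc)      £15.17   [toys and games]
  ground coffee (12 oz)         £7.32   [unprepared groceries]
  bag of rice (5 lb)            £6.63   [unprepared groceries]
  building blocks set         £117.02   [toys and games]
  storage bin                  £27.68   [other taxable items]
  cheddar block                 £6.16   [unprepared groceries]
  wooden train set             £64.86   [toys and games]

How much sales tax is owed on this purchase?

£19.46

Plush bear £12.69: toys and games → 7% → £0.8883
Action figure £18.47: toys and games → 7% → £1.2929
Jigsaw puzzle (1000 pc) £15.17: toys and games → 7% → £1.0619
Ground coffee (12 oz) £7.32: unprepared groceries → 7% → £0.5124
Bag of rice (5 lb) £6.63: unprepared groceries → 7% → £0.4641
Building blocks set £117.02: toys and games → 7% → £8.1914
Storage bin £27.68: other taxable items → 7.5% → £2.076
Cheddar block £6.16: unprepared groceries → 7% → £0.4312
Wooden train set £64.86: toys and games → 7% → £4.5402
Unrounded tax sum = £19.4584 → £19.46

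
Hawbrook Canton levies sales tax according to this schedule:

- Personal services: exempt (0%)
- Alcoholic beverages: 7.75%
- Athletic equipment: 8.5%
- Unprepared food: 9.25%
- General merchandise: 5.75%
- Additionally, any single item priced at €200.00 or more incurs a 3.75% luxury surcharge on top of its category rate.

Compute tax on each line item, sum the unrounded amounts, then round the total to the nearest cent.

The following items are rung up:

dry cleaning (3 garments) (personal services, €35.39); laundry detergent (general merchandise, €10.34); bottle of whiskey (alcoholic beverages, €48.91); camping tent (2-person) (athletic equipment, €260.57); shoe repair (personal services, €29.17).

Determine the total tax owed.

€36.30

Dry cleaning (3 garments) €35.39: personal services → 0% → €0.00
Laundry detergent €10.34: general merchandise → 5.75% → €0.59455
Bottle of whiskey €48.91: alcoholic beverages → 7.75% → €3.790525
Camping tent (2-person) €260.57: athletic equipment → 8.5% + 3.75% surcharge = 12.25% → €31.919825
Shoe repair €29.17: personal services → 0% → €0.00
Unrounded tax sum = €36.3049 → €36.30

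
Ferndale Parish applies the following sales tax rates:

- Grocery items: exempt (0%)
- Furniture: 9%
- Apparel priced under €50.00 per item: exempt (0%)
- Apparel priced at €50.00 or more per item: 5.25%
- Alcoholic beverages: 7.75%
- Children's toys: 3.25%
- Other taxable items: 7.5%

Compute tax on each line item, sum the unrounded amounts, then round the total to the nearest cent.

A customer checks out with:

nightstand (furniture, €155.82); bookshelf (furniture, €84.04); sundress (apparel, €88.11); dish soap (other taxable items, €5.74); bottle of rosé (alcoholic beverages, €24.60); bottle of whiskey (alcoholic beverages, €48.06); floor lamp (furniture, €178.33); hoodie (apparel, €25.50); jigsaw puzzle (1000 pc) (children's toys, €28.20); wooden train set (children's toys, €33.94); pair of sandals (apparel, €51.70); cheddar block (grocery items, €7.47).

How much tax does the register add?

Nightstand €155.82: furniture → 9% → €14.0238
Bookshelf €84.04: furniture → 9% → €7.5636
Sundress €88.11: apparel, €50.00 or more → 5.25% → €4.625775
Dish soap €5.74: other taxable items → 7.5% → €0.4305
Bottle of rosé €24.60: alcoholic beverages → 7.75% → €1.9065
Bottle of whiskey €48.06: alcoholic beverages → 7.75% → €3.72465
Floor lamp €178.33: furniture → 9% → €16.0497
Hoodie €25.50: apparel, under €50.00 → 0% → €0.00
Jigsaw puzzle (1000 pc) €28.20: children's toys → 3.25% → €0.9165
Wooden train set €33.94: children's toys → 3.25% → €1.10305
Pair of sandals €51.70: apparel, €50.00 or more → 5.25% → €2.71425
Cheddar block €7.47: grocery items → 0% → €0.00
Unrounded tax sum = €53.058325 → €53.06

€53.06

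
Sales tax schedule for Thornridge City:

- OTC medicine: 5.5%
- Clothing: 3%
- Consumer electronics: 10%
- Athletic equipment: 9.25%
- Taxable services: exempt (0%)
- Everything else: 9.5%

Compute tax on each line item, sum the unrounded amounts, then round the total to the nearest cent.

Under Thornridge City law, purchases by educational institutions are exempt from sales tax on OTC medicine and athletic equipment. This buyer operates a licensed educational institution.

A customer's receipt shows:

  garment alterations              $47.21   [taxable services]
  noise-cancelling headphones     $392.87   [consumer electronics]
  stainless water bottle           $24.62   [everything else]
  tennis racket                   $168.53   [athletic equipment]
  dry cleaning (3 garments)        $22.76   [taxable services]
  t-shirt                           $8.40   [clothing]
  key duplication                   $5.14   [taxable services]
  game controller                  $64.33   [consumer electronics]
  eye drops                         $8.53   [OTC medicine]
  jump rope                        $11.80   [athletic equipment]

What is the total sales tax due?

$48.31

Garment alterations $47.21: taxable services → 0% → $0.00
Noise-cancelling headphones $392.87: consumer electronics → 10% → $39.287
Stainless water bottle $24.62: everything else → 9.5% → $2.3389
Tennis racket $168.53: athletic equipment, buyer-exempt → 0% → $0.00
Dry cleaning (3 garments) $22.76: taxable services → 0% → $0.00
T-shirt $8.40: clothing → 3% → $0.252
Key duplication $5.14: taxable services → 0% → $0.00
Game controller $64.33: consumer electronics → 10% → $6.433
Eye drops $8.53: OTC medicine, buyer-exempt → 0% → $0.00
Jump rope $11.80: athletic equipment, buyer-exempt → 0% → $0.00
Unrounded tax sum = $48.3109 → $48.31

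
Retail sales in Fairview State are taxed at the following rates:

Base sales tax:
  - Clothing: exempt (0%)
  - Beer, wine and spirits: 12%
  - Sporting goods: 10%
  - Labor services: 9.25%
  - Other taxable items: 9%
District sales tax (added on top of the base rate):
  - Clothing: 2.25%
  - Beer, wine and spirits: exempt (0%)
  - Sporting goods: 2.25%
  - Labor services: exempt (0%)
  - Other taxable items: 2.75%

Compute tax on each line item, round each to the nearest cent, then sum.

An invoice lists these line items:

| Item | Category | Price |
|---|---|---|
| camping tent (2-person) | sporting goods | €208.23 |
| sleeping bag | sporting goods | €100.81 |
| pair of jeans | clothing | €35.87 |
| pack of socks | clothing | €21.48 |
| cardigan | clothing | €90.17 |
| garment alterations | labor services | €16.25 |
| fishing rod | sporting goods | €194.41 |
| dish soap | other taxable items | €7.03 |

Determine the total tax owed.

Camping tent (2-person) €208.23: sporting goods → 10% + 2.25% district = 12.25% → €25.51
Sleeping bag €100.81: sporting goods → 10% + 2.25% district = 12.25% → €12.35
Pair of jeans €35.87: clothing → 0% + 2.25% district = 2.25% → €0.81
Pack of socks €21.48: clothing → 0% + 2.25% district = 2.25% → €0.48
Cardigan €90.17: clothing → 0% + 2.25% district = 2.25% → €2.03
Garment alterations €16.25: labor services → 9.25% + 0% district = 9.25% → €1.50
Fishing rod €194.41: sporting goods → 10% + 2.25% district = 12.25% → €23.82
Dish soap €7.03: other taxable items → 9% + 2.75% district = 11.75% → €0.83
Total tax = €25.51 + €12.35 + €0.81 + €0.48 + €2.03 + €1.50 + €23.82 + €0.83 = €67.33

€67.33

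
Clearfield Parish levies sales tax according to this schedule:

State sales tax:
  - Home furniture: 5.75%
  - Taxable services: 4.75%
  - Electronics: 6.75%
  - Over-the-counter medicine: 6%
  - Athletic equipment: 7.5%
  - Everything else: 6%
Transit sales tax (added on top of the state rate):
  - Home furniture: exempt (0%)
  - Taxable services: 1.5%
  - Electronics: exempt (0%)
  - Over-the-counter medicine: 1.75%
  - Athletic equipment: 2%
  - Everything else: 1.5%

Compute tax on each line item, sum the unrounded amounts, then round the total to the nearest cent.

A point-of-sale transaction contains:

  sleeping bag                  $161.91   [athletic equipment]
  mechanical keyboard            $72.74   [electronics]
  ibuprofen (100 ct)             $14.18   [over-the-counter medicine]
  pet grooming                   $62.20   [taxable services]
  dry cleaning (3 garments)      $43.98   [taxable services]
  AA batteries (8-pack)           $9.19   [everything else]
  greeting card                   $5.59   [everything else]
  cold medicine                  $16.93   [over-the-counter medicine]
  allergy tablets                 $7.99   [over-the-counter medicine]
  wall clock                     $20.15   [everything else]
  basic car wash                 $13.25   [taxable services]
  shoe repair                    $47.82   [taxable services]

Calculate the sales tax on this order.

Sleeping bag $161.91: athletic equipment → 7.5% + 2% transit = 9.5% → $15.38145
Mechanical keyboard $72.74: electronics → 6.75% + 0% transit = 6.75% → $4.90995
Ibuprofen (100 ct) $14.18: over-the-counter medicine → 6% + 1.75% transit = 7.75% → $1.09895
Pet grooming $62.20: taxable services → 4.75% + 1.5% transit = 6.25% → $3.8875
Dry cleaning (3 garments) $43.98: taxable services → 4.75% + 1.5% transit = 6.25% → $2.74875
AA batteries (8-pack) $9.19: everything else → 6% + 1.5% transit = 7.5% → $0.68925
Greeting card $5.59: everything else → 6% + 1.5% transit = 7.5% → $0.41925
Cold medicine $16.93: over-the-counter medicine → 6% + 1.75% transit = 7.75% → $1.312075
Allergy tablets $7.99: over-the-counter medicine → 6% + 1.75% transit = 7.75% → $0.619225
Wall clock $20.15: everything else → 6% + 1.5% transit = 7.5% → $1.51125
Basic car wash $13.25: taxable services → 4.75% + 1.5% transit = 6.25% → $0.828125
Shoe repair $47.82: taxable services → 4.75% + 1.5% transit = 6.25% → $2.98875
Unrounded tax sum = $36.394525 → $36.39

$36.39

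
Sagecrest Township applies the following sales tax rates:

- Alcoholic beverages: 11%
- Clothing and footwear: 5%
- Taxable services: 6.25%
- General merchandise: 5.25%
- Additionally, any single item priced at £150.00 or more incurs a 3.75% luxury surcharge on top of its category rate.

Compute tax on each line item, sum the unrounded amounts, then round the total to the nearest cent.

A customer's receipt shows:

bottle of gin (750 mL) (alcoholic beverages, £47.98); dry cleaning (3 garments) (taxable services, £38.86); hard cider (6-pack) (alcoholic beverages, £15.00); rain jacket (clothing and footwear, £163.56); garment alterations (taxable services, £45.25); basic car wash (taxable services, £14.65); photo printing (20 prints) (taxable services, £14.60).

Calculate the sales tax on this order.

Bottle of gin (750 mL) £47.98: alcoholic beverages → 11% → £5.2778
Dry cleaning (3 garments) £38.86: taxable services → 6.25% → £2.42875
Hard cider (6-pack) £15.00: alcoholic beverages → 11% → £1.65
Rain jacket £163.56: clothing and footwear → 5% + 3.75% surcharge = 8.75% → £14.3115
Garment alterations £45.25: taxable services → 6.25% → £2.828125
Basic car wash £14.65: taxable services → 6.25% → £0.915625
Photo printing (20 prints) £14.60: taxable services → 6.25% → £0.9125
Unrounded tax sum = £28.3243 → £28.32

£28.32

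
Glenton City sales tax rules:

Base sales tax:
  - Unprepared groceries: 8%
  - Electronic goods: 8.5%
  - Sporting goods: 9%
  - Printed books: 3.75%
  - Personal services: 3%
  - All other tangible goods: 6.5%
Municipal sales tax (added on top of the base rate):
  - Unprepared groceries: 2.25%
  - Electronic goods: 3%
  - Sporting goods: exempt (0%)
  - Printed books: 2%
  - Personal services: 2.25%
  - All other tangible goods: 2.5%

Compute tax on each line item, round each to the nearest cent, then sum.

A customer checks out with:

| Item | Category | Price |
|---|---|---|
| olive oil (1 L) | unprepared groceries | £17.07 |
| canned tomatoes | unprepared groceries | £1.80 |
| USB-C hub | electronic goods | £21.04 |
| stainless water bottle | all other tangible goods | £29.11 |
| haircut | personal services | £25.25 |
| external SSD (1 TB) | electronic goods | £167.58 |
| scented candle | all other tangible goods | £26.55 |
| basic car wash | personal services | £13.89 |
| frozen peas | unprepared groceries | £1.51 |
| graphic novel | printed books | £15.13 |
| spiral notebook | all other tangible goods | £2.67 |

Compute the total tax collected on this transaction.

Olive oil (1 L) £17.07: unprepared groceries → 8% + 2.25% municipal = 10.25% → £1.75
Canned tomatoes £1.80: unprepared groceries → 8% + 2.25% municipal = 10.25% → £0.18
USB-C hub £21.04: electronic goods → 8.5% + 3% municipal = 11.5% → £2.42
Stainless water bottle £29.11: all other tangible goods → 6.5% + 2.5% municipal = 9% → £2.62
Haircut £25.25: personal services → 3% + 2.25% municipal = 5.25% → £1.33
External SSD (1 TB) £167.58: electronic goods → 8.5% + 3% municipal = 11.5% → £19.27
Scented candle £26.55: all other tangible goods → 6.5% + 2.5% municipal = 9% → £2.39
Basic car wash £13.89: personal services → 3% + 2.25% municipal = 5.25% → £0.73
Frozen peas £1.51: unprepared groceries → 8% + 2.25% municipal = 10.25% → £0.15
Graphic novel £15.13: printed books → 3.75% + 2% municipal = 5.75% → £0.87
Spiral notebook £2.67: all other tangible goods → 6.5% + 2.5% municipal = 9% → £0.24
Total tax = £1.75 + £0.18 + £2.42 + £2.62 + £1.33 + £19.27 + £2.39 + £0.73 + £0.15 + £0.87 + £0.24 = £31.95

£31.95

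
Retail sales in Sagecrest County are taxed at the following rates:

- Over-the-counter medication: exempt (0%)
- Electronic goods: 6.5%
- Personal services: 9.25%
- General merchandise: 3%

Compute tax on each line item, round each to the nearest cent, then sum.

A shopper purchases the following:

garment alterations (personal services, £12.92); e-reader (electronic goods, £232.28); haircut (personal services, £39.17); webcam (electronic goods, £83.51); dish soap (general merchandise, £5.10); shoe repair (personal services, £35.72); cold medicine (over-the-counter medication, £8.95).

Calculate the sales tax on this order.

Garment alterations £12.92: personal services → 9.25% → £1.20
E-reader £232.28: electronic goods → 6.5% → £15.10
Haircut £39.17: personal services → 9.25% → £3.62
Webcam £83.51: electronic goods → 6.5% → £5.43
Dish soap £5.10: general merchandise → 3% → £0.15
Shoe repair £35.72: personal services → 9.25% → £3.30
Cold medicine £8.95: over-the-counter medication → 0% → £0.00
Total tax = £1.20 + £15.10 + £3.62 + £5.43 + £0.15 + £3.30 = £28.80

£28.80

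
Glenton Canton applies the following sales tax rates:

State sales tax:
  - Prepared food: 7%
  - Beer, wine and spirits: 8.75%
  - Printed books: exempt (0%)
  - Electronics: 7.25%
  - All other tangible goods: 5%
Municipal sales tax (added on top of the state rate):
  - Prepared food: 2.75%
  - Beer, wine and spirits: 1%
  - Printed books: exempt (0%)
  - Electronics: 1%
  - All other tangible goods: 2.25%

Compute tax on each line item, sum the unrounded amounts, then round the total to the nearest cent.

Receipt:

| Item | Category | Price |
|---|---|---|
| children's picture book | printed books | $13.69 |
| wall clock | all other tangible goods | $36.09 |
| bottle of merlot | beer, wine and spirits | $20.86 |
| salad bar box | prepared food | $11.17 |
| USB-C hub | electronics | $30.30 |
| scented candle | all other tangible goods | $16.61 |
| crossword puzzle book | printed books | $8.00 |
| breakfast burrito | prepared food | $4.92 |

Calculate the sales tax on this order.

Children's picture book $13.69: printed books → 0% + 0% municipal = 0% → $0.00
Wall clock $36.09: all other tangible goods → 5% + 2.25% municipal = 7.25% → $2.616525
Bottle of merlot $20.86: beer, wine and spirits → 8.75% + 1% municipal = 9.75% → $2.03385
Salad bar box $11.17: prepared food → 7% + 2.75% municipal = 9.75% → $1.089075
USB-C hub $30.30: electronics → 7.25% + 1% municipal = 8.25% → $2.49975
Scented candle $16.61: all other tangible goods → 5% + 2.25% municipal = 7.25% → $1.204225
Crossword puzzle book $8.00: printed books → 0% + 0% municipal = 0% → $0.00
Breakfast burrito $4.92: prepared food → 7% + 2.75% municipal = 9.75% → $0.4797
Unrounded tax sum = $9.923125 → $9.92

$9.92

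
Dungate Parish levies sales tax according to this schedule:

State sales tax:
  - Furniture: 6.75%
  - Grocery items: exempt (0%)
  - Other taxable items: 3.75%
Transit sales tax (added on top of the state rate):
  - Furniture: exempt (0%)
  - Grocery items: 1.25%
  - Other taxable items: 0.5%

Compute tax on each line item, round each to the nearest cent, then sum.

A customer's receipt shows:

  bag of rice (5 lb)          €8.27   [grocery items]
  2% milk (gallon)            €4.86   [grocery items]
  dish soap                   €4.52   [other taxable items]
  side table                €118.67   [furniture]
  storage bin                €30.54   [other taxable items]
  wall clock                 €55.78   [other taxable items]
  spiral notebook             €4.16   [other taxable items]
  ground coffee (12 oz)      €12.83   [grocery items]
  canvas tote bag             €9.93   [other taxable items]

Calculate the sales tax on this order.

€12.79

Bag of rice (5 lb) €8.27: grocery items → 0% + 1.25% transit = 1.25% → €0.10
2% milk (gallon) €4.86: grocery items → 0% + 1.25% transit = 1.25% → €0.06
Dish soap €4.52: other taxable items → 3.75% + 0.5% transit = 4.25% → €0.19
Side table €118.67: furniture → 6.75% + 0% transit = 6.75% → €8.01
Storage bin €30.54: other taxable items → 3.75% + 0.5% transit = 4.25% → €1.30
Wall clock €55.78: other taxable items → 3.75% + 0.5% transit = 4.25% → €2.37
Spiral notebook €4.16: other taxable items → 3.75% + 0.5% transit = 4.25% → €0.18
Ground coffee (12 oz) €12.83: grocery items → 0% + 1.25% transit = 1.25% → €0.16
Canvas tote bag €9.93: other taxable items → 3.75% + 0.5% transit = 4.25% → €0.42
Total tax = €0.10 + €0.06 + €0.19 + €8.01 + €1.30 + €2.37 + €0.18 + €0.16 + €0.42 = €12.79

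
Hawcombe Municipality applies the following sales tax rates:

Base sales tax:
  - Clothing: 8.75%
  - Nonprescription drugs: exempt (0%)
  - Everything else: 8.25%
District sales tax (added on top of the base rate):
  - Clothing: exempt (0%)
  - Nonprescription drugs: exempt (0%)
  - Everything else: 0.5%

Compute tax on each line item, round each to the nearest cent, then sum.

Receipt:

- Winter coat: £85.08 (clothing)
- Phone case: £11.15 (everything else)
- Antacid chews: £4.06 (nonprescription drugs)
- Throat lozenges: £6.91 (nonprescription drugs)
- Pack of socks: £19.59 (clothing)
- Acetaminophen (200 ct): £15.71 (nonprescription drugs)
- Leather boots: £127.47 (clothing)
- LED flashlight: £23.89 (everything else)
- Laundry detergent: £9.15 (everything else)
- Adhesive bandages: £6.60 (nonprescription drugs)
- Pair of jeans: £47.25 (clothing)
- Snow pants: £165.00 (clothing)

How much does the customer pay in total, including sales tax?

£564.60

Winter coat £85.08: clothing → 8.75% + 0% district = 8.75% → £7.44
Phone case £11.15: everything else → 8.25% + 0.5% district = 8.75% → £0.98
Antacid chews £4.06: nonprescription drugs → 0% + 0% district = 0% → £0.00
Throat lozenges £6.91: nonprescription drugs → 0% + 0% district = 0% → £0.00
Pack of socks £19.59: clothing → 8.75% + 0% district = 8.75% → £1.71
Acetaminophen (200 ct) £15.71: nonprescription drugs → 0% + 0% district = 0% → £0.00
Leather boots £127.47: clothing → 8.75% + 0% district = 8.75% → £11.15
LED flashlight £23.89: everything else → 8.25% + 0.5% district = 8.75% → £2.09
Laundry detergent £9.15: everything else → 8.25% + 0.5% district = 8.75% → £0.80
Adhesive bandages £6.60: nonprescription drugs → 0% + 0% district = 0% → £0.00
Pair of jeans £47.25: clothing → 8.75% + 0% district = 8.75% → £4.13
Snow pants £165.00: clothing → 8.75% + 0% district = 8.75% → £14.44
Subtotal = £521.86; tax = £42.74; total due = £564.60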